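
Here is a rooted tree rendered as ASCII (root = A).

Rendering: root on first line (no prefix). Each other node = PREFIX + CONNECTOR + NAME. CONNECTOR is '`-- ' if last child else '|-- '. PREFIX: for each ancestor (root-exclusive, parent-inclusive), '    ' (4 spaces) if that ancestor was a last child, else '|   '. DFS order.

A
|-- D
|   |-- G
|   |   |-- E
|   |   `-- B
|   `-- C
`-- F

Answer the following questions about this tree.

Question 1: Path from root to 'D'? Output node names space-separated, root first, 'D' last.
Answer: A D

Derivation:
Walk down from root: A -> D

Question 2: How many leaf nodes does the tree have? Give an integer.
Answer: 4

Derivation:
Leaves (nodes with no children): B, C, E, F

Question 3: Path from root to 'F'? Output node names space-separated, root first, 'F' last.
Walk down from root: A -> F

Answer: A F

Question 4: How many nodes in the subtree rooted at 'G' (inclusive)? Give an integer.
Answer: 3

Derivation:
Subtree rooted at G contains: B, E, G
Count = 3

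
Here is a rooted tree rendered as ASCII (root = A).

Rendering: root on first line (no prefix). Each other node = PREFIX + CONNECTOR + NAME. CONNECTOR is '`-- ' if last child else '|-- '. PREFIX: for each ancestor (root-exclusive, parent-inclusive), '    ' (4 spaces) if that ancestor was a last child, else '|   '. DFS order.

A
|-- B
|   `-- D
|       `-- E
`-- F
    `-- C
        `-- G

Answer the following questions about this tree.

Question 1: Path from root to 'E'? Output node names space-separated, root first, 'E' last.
Answer: A B D E

Derivation:
Walk down from root: A -> B -> D -> E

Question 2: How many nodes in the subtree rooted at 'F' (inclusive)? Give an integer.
Subtree rooted at F contains: C, F, G
Count = 3

Answer: 3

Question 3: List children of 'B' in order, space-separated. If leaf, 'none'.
Node B's children (from adjacency): D

Answer: D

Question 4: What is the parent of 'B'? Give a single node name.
Scan adjacency: B appears as child of A

Answer: A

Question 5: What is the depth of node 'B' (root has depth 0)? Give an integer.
Answer: 1

Derivation:
Path from root to B: A -> B
Depth = number of edges = 1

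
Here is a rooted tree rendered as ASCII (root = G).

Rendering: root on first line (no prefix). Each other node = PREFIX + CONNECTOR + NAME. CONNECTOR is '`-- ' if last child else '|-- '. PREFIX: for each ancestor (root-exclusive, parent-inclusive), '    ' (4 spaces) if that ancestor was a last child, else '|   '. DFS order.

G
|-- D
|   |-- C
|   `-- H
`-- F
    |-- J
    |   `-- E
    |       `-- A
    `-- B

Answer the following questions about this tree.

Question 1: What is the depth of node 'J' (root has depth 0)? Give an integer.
Answer: 2

Derivation:
Path from root to J: G -> F -> J
Depth = number of edges = 2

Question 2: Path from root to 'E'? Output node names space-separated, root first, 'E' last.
Walk down from root: G -> F -> J -> E

Answer: G F J E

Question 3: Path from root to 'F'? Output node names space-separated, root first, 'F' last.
Answer: G F

Derivation:
Walk down from root: G -> F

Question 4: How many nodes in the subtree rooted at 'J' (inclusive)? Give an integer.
Answer: 3

Derivation:
Subtree rooted at J contains: A, E, J
Count = 3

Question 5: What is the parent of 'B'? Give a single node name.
Scan adjacency: B appears as child of F

Answer: F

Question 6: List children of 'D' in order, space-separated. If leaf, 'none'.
Answer: C H

Derivation:
Node D's children (from adjacency): C, H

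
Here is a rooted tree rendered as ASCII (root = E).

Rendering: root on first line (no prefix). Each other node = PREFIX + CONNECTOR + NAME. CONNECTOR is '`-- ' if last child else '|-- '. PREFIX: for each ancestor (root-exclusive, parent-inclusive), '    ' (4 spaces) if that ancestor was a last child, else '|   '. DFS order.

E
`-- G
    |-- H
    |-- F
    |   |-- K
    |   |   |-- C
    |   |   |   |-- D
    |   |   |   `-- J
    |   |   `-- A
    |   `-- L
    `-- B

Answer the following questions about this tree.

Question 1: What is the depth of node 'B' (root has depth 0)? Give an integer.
Path from root to B: E -> G -> B
Depth = number of edges = 2

Answer: 2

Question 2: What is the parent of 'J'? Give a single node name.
Scan adjacency: J appears as child of C

Answer: C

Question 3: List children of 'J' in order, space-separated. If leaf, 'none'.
Node J's children (from adjacency): (leaf)

Answer: none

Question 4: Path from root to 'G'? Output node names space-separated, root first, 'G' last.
Answer: E G

Derivation:
Walk down from root: E -> G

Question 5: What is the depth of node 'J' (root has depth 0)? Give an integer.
Path from root to J: E -> G -> F -> K -> C -> J
Depth = number of edges = 5

Answer: 5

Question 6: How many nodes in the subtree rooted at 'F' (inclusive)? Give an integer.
Answer: 7

Derivation:
Subtree rooted at F contains: A, C, D, F, J, K, L
Count = 7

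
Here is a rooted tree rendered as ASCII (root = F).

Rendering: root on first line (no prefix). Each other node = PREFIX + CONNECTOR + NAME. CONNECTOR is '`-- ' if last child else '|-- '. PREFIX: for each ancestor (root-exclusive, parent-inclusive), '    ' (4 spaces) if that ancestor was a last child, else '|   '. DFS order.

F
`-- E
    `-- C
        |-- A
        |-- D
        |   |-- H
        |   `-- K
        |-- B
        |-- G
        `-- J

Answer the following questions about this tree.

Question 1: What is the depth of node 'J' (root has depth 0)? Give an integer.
Path from root to J: F -> E -> C -> J
Depth = number of edges = 3

Answer: 3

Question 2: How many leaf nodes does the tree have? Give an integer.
Leaves (nodes with no children): A, B, G, H, J, K

Answer: 6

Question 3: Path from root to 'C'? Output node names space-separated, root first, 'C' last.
Walk down from root: F -> E -> C

Answer: F E C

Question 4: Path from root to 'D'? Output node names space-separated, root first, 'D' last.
Answer: F E C D

Derivation:
Walk down from root: F -> E -> C -> D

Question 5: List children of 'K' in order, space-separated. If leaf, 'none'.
Answer: none

Derivation:
Node K's children (from adjacency): (leaf)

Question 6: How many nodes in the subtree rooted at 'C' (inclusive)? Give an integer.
Subtree rooted at C contains: A, B, C, D, G, H, J, K
Count = 8

Answer: 8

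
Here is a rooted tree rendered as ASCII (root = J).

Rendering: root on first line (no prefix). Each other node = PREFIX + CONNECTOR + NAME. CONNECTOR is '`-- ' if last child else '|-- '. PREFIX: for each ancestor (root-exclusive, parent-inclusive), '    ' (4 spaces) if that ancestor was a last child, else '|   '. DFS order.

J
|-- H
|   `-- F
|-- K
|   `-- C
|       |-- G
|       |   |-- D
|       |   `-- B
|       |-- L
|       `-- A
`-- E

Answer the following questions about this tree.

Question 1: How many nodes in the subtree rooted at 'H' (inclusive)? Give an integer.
Answer: 2

Derivation:
Subtree rooted at H contains: F, H
Count = 2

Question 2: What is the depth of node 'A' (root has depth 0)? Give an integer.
Answer: 3

Derivation:
Path from root to A: J -> K -> C -> A
Depth = number of edges = 3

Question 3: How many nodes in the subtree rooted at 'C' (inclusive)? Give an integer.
Subtree rooted at C contains: A, B, C, D, G, L
Count = 6

Answer: 6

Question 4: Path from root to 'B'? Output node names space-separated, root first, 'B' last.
Walk down from root: J -> K -> C -> G -> B

Answer: J K C G B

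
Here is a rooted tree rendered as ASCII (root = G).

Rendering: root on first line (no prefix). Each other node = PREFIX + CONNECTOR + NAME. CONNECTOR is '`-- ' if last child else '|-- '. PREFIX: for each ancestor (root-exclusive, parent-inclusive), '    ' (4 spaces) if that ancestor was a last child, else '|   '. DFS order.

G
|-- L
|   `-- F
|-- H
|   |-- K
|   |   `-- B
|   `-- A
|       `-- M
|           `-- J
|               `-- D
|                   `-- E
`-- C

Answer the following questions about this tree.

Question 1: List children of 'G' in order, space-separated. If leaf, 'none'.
Answer: L H C

Derivation:
Node G's children (from adjacency): L, H, C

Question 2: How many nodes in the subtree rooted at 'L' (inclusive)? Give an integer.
Subtree rooted at L contains: F, L
Count = 2

Answer: 2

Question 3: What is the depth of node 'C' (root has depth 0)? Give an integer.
Path from root to C: G -> C
Depth = number of edges = 1

Answer: 1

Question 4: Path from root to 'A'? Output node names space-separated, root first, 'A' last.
Walk down from root: G -> H -> A

Answer: G H A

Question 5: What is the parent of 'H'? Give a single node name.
Answer: G

Derivation:
Scan adjacency: H appears as child of G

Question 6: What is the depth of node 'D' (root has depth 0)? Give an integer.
Answer: 5

Derivation:
Path from root to D: G -> H -> A -> M -> J -> D
Depth = number of edges = 5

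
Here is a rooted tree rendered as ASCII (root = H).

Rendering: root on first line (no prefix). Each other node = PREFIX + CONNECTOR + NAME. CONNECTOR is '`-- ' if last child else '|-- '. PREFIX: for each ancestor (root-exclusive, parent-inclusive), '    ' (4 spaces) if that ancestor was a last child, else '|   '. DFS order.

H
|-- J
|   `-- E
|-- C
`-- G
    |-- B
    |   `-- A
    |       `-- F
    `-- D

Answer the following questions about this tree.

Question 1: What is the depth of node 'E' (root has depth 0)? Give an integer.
Answer: 2

Derivation:
Path from root to E: H -> J -> E
Depth = number of edges = 2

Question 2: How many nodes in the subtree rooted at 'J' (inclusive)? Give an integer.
Answer: 2

Derivation:
Subtree rooted at J contains: E, J
Count = 2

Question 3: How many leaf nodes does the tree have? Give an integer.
Leaves (nodes with no children): C, D, E, F

Answer: 4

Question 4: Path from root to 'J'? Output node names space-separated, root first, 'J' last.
Walk down from root: H -> J

Answer: H J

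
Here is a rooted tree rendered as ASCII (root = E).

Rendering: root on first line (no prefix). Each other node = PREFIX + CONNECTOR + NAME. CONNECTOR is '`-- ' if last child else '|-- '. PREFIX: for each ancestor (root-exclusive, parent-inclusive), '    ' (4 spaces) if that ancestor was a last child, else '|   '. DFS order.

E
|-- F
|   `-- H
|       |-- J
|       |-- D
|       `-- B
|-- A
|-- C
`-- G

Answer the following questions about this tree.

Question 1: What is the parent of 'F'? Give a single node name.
Scan adjacency: F appears as child of E

Answer: E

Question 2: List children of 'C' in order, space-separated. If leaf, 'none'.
Answer: none

Derivation:
Node C's children (from adjacency): (leaf)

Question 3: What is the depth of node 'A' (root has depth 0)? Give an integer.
Path from root to A: E -> A
Depth = number of edges = 1

Answer: 1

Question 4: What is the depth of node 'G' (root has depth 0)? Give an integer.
Path from root to G: E -> G
Depth = number of edges = 1

Answer: 1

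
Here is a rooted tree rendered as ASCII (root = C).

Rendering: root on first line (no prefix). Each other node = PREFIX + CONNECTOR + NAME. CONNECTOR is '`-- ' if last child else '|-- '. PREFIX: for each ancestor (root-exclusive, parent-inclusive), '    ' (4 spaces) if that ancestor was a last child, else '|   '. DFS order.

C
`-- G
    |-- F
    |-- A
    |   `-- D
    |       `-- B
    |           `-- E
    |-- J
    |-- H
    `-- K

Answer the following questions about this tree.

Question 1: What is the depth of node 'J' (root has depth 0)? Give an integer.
Answer: 2

Derivation:
Path from root to J: C -> G -> J
Depth = number of edges = 2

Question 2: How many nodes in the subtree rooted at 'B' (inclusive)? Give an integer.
Subtree rooted at B contains: B, E
Count = 2

Answer: 2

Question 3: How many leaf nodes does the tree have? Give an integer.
Answer: 5

Derivation:
Leaves (nodes with no children): E, F, H, J, K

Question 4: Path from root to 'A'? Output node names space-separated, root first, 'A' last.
Walk down from root: C -> G -> A

Answer: C G A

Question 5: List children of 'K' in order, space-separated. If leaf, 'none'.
Node K's children (from adjacency): (leaf)

Answer: none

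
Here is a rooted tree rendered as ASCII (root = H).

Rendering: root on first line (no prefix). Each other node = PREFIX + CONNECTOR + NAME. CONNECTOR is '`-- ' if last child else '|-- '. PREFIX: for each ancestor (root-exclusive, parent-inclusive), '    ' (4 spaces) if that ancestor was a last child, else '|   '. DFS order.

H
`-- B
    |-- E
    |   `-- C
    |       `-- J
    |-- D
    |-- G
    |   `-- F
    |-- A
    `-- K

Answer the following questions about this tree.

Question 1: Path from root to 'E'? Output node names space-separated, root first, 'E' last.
Answer: H B E

Derivation:
Walk down from root: H -> B -> E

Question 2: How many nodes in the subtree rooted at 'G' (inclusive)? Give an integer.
Answer: 2

Derivation:
Subtree rooted at G contains: F, G
Count = 2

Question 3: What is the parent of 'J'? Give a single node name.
Answer: C

Derivation:
Scan adjacency: J appears as child of C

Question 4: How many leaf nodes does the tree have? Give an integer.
Answer: 5

Derivation:
Leaves (nodes with no children): A, D, F, J, K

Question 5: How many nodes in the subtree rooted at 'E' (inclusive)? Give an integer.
Subtree rooted at E contains: C, E, J
Count = 3

Answer: 3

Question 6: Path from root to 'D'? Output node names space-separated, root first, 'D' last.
Walk down from root: H -> B -> D

Answer: H B D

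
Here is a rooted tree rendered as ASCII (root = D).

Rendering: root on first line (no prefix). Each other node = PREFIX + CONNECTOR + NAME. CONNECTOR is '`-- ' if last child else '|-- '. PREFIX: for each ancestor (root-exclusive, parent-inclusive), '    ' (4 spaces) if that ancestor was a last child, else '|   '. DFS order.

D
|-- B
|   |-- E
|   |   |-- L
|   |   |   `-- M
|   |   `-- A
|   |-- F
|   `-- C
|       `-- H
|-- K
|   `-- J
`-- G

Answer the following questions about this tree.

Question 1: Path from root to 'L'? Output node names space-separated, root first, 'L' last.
Answer: D B E L

Derivation:
Walk down from root: D -> B -> E -> L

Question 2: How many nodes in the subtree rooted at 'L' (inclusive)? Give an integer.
Subtree rooted at L contains: L, M
Count = 2

Answer: 2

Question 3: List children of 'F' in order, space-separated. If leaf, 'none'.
Node F's children (from adjacency): (leaf)

Answer: none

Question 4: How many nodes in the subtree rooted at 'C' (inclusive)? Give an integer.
Answer: 2

Derivation:
Subtree rooted at C contains: C, H
Count = 2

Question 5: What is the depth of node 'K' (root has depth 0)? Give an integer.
Path from root to K: D -> K
Depth = number of edges = 1

Answer: 1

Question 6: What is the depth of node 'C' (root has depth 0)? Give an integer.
Path from root to C: D -> B -> C
Depth = number of edges = 2

Answer: 2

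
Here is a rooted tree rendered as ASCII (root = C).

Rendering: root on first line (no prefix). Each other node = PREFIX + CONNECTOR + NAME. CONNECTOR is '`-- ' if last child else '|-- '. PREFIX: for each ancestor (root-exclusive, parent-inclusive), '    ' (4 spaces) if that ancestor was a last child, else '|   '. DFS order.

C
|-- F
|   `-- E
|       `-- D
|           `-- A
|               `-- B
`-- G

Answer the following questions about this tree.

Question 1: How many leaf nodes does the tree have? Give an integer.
Leaves (nodes with no children): B, G

Answer: 2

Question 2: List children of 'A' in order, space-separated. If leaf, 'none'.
Answer: B

Derivation:
Node A's children (from adjacency): B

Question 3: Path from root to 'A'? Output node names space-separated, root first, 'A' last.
Walk down from root: C -> F -> E -> D -> A

Answer: C F E D A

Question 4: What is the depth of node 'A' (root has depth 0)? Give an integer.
Path from root to A: C -> F -> E -> D -> A
Depth = number of edges = 4

Answer: 4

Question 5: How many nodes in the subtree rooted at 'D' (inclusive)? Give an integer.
Answer: 3

Derivation:
Subtree rooted at D contains: A, B, D
Count = 3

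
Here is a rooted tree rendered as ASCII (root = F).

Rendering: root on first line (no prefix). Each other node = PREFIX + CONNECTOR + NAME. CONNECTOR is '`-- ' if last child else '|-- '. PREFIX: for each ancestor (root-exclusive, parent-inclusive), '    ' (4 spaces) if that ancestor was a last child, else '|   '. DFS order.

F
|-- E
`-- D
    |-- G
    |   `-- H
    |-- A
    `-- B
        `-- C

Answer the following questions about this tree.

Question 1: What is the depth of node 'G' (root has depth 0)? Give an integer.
Answer: 2

Derivation:
Path from root to G: F -> D -> G
Depth = number of edges = 2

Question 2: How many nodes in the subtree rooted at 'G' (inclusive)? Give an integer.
Answer: 2

Derivation:
Subtree rooted at G contains: G, H
Count = 2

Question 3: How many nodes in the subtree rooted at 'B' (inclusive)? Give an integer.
Answer: 2

Derivation:
Subtree rooted at B contains: B, C
Count = 2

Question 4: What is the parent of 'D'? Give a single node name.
Scan adjacency: D appears as child of F

Answer: F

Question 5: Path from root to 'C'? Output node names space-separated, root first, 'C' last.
Walk down from root: F -> D -> B -> C

Answer: F D B C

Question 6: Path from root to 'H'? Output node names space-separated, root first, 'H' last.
Answer: F D G H

Derivation:
Walk down from root: F -> D -> G -> H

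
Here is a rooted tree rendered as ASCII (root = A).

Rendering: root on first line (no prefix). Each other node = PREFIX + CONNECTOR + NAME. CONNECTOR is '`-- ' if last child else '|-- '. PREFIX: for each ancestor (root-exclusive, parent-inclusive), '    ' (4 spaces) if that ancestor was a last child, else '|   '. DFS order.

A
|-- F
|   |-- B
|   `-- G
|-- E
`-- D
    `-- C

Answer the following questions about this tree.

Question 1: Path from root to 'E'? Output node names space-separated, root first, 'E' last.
Answer: A E

Derivation:
Walk down from root: A -> E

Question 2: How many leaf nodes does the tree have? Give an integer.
Leaves (nodes with no children): B, C, E, G

Answer: 4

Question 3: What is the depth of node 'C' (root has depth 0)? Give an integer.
Answer: 2

Derivation:
Path from root to C: A -> D -> C
Depth = number of edges = 2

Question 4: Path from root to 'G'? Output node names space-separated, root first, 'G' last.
Answer: A F G

Derivation:
Walk down from root: A -> F -> G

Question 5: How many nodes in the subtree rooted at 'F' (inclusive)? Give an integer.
Subtree rooted at F contains: B, F, G
Count = 3

Answer: 3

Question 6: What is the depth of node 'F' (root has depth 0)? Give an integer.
Answer: 1

Derivation:
Path from root to F: A -> F
Depth = number of edges = 1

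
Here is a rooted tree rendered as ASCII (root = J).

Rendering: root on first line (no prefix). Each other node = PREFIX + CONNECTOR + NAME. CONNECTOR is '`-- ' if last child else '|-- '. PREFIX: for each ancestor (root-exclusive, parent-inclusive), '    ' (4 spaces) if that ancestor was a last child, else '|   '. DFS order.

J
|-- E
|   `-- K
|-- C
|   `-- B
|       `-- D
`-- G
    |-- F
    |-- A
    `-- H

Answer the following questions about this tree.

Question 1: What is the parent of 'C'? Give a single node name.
Answer: J

Derivation:
Scan adjacency: C appears as child of J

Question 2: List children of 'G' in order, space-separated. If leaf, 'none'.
Node G's children (from adjacency): F, A, H

Answer: F A H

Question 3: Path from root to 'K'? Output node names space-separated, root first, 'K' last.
Answer: J E K

Derivation:
Walk down from root: J -> E -> K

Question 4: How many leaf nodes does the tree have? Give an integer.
Answer: 5

Derivation:
Leaves (nodes with no children): A, D, F, H, K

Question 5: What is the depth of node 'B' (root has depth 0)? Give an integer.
Path from root to B: J -> C -> B
Depth = number of edges = 2

Answer: 2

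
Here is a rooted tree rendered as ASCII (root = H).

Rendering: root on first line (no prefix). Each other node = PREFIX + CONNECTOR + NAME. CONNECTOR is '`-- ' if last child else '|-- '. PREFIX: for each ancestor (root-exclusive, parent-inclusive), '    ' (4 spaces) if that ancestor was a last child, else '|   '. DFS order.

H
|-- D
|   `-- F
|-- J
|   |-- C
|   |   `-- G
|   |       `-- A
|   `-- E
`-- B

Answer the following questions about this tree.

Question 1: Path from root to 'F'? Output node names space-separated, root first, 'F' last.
Walk down from root: H -> D -> F

Answer: H D F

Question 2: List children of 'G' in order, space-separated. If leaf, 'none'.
Node G's children (from adjacency): A

Answer: A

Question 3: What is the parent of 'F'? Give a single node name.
Scan adjacency: F appears as child of D

Answer: D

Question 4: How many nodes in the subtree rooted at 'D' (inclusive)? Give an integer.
Subtree rooted at D contains: D, F
Count = 2

Answer: 2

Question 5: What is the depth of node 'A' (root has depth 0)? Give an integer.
Path from root to A: H -> J -> C -> G -> A
Depth = number of edges = 4

Answer: 4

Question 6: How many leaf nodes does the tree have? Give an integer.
Answer: 4

Derivation:
Leaves (nodes with no children): A, B, E, F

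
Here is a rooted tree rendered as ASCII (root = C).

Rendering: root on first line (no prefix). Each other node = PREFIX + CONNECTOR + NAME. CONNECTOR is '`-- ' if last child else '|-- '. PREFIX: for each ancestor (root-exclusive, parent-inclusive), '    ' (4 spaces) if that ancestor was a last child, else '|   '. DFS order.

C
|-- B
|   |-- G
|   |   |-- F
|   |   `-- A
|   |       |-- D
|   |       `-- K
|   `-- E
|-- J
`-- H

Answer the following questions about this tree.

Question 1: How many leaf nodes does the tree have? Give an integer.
Answer: 6

Derivation:
Leaves (nodes with no children): D, E, F, H, J, K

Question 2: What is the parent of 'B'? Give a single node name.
Answer: C

Derivation:
Scan adjacency: B appears as child of C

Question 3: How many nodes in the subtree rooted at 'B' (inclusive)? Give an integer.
Subtree rooted at B contains: A, B, D, E, F, G, K
Count = 7

Answer: 7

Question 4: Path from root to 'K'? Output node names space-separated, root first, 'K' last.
Walk down from root: C -> B -> G -> A -> K

Answer: C B G A K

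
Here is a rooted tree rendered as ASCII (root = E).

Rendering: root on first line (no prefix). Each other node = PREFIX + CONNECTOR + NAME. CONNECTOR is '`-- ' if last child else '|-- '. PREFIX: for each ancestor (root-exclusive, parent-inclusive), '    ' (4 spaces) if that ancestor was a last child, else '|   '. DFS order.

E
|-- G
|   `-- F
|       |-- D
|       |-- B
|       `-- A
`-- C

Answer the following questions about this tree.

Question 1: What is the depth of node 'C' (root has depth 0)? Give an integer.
Answer: 1

Derivation:
Path from root to C: E -> C
Depth = number of edges = 1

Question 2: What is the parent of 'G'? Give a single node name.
Scan adjacency: G appears as child of E

Answer: E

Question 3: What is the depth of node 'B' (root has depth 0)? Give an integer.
Answer: 3

Derivation:
Path from root to B: E -> G -> F -> B
Depth = number of edges = 3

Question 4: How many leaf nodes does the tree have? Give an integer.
Answer: 4

Derivation:
Leaves (nodes with no children): A, B, C, D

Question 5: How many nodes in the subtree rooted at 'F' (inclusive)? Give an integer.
Subtree rooted at F contains: A, B, D, F
Count = 4

Answer: 4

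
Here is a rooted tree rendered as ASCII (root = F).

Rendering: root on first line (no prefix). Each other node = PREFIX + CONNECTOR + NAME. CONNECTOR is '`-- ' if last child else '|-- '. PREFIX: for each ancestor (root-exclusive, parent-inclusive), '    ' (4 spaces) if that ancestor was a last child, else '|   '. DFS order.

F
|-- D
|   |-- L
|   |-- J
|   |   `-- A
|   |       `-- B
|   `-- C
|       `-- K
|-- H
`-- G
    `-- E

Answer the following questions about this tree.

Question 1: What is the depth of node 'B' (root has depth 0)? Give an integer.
Path from root to B: F -> D -> J -> A -> B
Depth = number of edges = 4

Answer: 4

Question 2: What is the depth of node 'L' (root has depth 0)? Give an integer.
Answer: 2

Derivation:
Path from root to L: F -> D -> L
Depth = number of edges = 2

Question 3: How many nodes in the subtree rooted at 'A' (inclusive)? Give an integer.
Answer: 2

Derivation:
Subtree rooted at A contains: A, B
Count = 2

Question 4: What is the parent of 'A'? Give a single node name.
Answer: J

Derivation:
Scan adjacency: A appears as child of J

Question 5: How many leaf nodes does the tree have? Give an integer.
Leaves (nodes with no children): B, E, H, K, L

Answer: 5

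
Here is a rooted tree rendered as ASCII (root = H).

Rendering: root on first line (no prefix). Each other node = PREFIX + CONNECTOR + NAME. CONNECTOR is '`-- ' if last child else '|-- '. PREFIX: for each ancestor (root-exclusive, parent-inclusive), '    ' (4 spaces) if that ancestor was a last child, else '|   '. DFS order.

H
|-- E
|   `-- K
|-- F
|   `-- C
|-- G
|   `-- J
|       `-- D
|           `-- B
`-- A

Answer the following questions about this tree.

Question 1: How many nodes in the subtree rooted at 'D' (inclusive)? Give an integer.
Subtree rooted at D contains: B, D
Count = 2

Answer: 2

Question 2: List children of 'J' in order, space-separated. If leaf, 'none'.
Node J's children (from adjacency): D

Answer: D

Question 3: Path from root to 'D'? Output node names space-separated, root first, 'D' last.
Answer: H G J D

Derivation:
Walk down from root: H -> G -> J -> D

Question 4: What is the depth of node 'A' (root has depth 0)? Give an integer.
Answer: 1

Derivation:
Path from root to A: H -> A
Depth = number of edges = 1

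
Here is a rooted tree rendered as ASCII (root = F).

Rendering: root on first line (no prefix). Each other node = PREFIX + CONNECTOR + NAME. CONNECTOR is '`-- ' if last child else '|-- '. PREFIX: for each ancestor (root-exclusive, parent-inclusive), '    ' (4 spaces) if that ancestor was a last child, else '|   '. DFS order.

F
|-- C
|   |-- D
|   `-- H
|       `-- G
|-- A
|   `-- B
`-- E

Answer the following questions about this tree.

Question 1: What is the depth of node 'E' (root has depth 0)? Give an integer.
Answer: 1

Derivation:
Path from root to E: F -> E
Depth = number of edges = 1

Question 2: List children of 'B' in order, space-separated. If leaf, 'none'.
Node B's children (from adjacency): (leaf)

Answer: none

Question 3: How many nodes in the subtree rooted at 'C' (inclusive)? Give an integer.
Answer: 4

Derivation:
Subtree rooted at C contains: C, D, G, H
Count = 4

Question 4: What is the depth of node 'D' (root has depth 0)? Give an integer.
Path from root to D: F -> C -> D
Depth = number of edges = 2

Answer: 2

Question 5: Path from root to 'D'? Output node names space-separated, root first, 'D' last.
Walk down from root: F -> C -> D

Answer: F C D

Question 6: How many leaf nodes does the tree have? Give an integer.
Leaves (nodes with no children): B, D, E, G

Answer: 4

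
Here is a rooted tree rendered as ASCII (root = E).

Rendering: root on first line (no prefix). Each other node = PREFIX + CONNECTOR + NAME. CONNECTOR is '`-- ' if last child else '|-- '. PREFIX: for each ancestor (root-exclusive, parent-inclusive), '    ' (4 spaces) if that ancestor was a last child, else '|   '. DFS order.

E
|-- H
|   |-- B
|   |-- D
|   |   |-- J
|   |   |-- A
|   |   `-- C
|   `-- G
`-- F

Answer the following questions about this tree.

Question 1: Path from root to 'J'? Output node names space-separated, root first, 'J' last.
Walk down from root: E -> H -> D -> J

Answer: E H D J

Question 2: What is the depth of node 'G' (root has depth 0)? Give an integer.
Path from root to G: E -> H -> G
Depth = number of edges = 2

Answer: 2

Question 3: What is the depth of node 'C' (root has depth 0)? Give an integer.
Answer: 3

Derivation:
Path from root to C: E -> H -> D -> C
Depth = number of edges = 3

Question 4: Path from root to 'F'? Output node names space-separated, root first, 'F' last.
Answer: E F

Derivation:
Walk down from root: E -> F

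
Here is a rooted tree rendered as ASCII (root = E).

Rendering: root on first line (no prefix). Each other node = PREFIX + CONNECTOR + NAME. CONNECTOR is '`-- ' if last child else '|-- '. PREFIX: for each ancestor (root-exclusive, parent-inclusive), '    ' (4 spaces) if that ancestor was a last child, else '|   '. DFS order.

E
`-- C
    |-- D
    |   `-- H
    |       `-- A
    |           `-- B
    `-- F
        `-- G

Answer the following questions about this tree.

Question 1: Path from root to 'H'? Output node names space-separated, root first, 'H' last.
Answer: E C D H

Derivation:
Walk down from root: E -> C -> D -> H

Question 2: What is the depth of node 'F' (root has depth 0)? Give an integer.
Answer: 2

Derivation:
Path from root to F: E -> C -> F
Depth = number of edges = 2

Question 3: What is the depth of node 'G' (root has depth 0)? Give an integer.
Path from root to G: E -> C -> F -> G
Depth = number of edges = 3

Answer: 3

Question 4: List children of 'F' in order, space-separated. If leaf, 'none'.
Answer: G

Derivation:
Node F's children (from adjacency): G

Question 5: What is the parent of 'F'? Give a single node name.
Scan adjacency: F appears as child of C

Answer: C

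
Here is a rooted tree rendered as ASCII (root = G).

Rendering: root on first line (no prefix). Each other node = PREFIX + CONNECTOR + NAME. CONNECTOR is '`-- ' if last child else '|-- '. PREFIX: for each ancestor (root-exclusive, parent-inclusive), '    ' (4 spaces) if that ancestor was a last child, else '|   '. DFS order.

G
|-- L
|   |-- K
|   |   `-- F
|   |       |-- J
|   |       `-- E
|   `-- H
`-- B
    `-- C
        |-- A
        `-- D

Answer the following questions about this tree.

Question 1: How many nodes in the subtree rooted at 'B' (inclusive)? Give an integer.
Subtree rooted at B contains: A, B, C, D
Count = 4

Answer: 4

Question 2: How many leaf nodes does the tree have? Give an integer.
Answer: 5

Derivation:
Leaves (nodes with no children): A, D, E, H, J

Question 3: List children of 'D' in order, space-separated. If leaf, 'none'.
Answer: none

Derivation:
Node D's children (from adjacency): (leaf)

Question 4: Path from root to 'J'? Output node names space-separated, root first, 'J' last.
Walk down from root: G -> L -> K -> F -> J

Answer: G L K F J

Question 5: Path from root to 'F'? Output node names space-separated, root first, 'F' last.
Walk down from root: G -> L -> K -> F

Answer: G L K F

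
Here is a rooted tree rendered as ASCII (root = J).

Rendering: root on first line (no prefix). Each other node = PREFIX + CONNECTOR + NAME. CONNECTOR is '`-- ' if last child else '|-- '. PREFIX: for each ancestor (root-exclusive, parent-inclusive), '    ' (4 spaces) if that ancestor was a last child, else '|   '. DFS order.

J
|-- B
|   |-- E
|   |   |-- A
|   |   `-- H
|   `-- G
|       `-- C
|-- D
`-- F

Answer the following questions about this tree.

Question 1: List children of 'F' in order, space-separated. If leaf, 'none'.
Answer: none

Derivation:
Node F's children (from adjacency): (leaf)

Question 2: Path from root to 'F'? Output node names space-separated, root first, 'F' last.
Walk down from root: J -> F

Answer: J F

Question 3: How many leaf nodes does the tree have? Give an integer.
Leaves (nodes with no children): A, C, D, F, H

Answer: 5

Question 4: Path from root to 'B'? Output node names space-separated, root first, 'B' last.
Answer: J B

Derivation:
Walk down from root: J -> B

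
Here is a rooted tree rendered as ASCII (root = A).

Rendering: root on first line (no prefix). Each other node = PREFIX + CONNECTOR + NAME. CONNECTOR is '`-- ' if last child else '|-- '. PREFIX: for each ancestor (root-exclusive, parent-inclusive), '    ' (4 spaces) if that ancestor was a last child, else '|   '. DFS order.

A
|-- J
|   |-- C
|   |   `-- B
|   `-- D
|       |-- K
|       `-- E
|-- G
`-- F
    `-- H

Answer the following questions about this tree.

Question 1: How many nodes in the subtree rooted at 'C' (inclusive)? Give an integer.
Answer: 2

Derivation:
Subtree rooted at C contains: B, C
Count = 2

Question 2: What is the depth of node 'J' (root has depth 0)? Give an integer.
Answer: 1

Derivation:
Path from root to J: A -> J
Depth = number of edges = 1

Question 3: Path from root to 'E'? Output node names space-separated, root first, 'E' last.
Answer: A J D E

Derivation:
Walk down from root: A -> J -> D -> E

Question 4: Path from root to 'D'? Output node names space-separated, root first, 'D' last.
Walk down from root: A -> J -> D

Answer: A J D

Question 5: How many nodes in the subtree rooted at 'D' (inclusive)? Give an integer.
Answer: 3

Derivation:
Subtree rooted at D contains: D, E, K
Count = 3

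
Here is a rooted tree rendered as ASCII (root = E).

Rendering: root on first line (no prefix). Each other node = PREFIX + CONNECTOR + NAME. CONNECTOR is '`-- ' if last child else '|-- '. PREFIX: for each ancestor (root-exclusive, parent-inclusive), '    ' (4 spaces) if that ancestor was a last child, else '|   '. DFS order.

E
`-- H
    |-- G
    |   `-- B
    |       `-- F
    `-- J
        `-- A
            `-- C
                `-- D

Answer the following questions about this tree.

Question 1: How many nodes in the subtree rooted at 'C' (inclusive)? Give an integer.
Subtree rooted at C contains: C, D
Count = 2

Answer: 2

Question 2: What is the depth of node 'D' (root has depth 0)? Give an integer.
Path from root to D: E -> H -> J -> A -> C -> D
Depth = number of edges = 5

Answer: 5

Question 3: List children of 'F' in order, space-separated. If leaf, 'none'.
Answer: none

Derivation:
Node F's children (from adjacency): (leaf)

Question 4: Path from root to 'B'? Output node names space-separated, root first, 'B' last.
Walk down from root: E -> H -> G -> B

Answer: E H G B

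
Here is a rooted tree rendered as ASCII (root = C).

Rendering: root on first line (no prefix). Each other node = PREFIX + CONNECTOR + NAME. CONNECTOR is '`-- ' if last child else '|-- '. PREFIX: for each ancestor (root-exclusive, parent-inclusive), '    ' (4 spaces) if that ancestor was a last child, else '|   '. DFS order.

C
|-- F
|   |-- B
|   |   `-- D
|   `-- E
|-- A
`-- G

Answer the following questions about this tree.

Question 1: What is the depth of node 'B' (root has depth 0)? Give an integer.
Answer: 2

Derivation:
Path from root to B: C -> F -> B
Depth = number of edges = 2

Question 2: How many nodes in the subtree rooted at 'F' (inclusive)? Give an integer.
Subtree rooted at F contains: B, D, E, F
Count = 4

Answer: 4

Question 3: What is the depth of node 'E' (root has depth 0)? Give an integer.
Answer: 2

Derivation:
Path from root to E: C -> F -> E
Depth = number of edges = 2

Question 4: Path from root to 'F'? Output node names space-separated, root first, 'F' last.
Walk down from root: C -> F

Answer: C F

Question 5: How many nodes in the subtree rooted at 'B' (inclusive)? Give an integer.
Subtree rooted at B contains: B, D
Count = 2

Answer: 2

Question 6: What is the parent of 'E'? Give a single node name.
Answer: F

Derivation:
Scan adjacency: E appears as child of F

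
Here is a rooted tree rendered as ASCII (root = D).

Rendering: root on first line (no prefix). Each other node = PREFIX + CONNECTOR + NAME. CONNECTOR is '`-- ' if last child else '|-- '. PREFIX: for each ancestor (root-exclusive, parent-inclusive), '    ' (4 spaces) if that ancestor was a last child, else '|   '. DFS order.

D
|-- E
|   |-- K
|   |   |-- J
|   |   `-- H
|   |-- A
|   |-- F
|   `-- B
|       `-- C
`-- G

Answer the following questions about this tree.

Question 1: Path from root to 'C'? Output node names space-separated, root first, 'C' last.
Answer: D E B C

Derivation:
Walk down from root: D -> E -> B -> C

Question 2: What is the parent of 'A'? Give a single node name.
Answer: E

Derivation:
Scan adjacency: A appears as child of E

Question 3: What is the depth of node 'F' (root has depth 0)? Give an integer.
Answer: 2

Derivation:
Path from root to F: D -> E -> F
Depth = number of edges = 2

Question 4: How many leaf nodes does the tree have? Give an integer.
Leaves (nodes with no children): A, C, F, G, H, J

Answer: 6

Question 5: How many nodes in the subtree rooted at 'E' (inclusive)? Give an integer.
Answer: 8

Derivation:
Subtree rooted at E contains: A, B, C, E, F, H, J, K
Count = 8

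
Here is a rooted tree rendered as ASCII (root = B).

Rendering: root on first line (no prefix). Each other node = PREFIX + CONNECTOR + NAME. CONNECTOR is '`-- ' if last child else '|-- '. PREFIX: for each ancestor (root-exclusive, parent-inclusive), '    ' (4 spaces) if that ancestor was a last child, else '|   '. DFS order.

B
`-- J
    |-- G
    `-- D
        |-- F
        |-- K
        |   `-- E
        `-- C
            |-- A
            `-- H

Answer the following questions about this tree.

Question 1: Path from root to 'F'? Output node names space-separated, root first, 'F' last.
Answer: B J D F

Derivation:
Walk down from root: B -> J -> D -> F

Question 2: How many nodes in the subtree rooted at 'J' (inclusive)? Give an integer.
Subtree rooted at J contains: A, C, D, E, F, G, H, J, K
Count = 9

Answer: 9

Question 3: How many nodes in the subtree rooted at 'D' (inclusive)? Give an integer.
Subtree rooted at D contains: A, C, D, E, F, H, K
Count = 7

Answer: 7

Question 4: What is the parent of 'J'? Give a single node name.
Answer: B

Derivation:
Scan adjacency: J appears as child of B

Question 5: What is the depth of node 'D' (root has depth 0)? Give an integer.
Path from root to D: B -> J -> D
Depth = number of edges = 2

Answer: 2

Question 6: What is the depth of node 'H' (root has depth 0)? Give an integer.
Answer: 4

Derivation:
Path from root to H: B -> J -> D -> C -> H
Depth = number of edges = 4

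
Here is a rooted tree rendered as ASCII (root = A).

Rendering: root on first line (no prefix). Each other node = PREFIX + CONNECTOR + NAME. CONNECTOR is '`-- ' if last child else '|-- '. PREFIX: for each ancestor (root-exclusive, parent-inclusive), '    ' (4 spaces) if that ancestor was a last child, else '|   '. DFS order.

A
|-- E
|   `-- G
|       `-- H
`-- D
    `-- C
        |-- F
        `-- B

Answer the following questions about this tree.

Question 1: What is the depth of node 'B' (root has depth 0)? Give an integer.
Path from root to B: A -> D -> C -> B
Depth = number of edges = 3

Answer: 3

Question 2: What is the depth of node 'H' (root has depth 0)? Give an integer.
Path from root to H: A -> E -> G -> H
Depth = number of edges = 3

Answer: 3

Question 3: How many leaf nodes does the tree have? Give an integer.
Answer: 3

Derivation:
Leaves (nodes with no children): B, F, H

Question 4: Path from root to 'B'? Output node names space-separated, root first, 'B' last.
Walk down from root: A -> D -> C -> B

Answer: A D C B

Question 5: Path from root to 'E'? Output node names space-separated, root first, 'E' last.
Answer: A E

Derivation:
Walk down from root: A -> E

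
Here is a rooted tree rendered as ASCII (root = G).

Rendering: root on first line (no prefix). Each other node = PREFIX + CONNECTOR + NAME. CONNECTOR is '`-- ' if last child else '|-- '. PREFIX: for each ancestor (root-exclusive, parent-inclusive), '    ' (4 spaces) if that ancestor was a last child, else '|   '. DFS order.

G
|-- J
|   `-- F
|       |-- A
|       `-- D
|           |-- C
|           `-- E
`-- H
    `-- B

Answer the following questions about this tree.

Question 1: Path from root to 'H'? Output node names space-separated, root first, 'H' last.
Answer: G H

Derivation:
Walk down from root: G -> H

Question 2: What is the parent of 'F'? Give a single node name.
Answer: J

Derivation:
Scan adjacency: F appears as child of J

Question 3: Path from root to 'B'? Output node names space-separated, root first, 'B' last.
Walk down from root: G -> H -> B

Answer: G H B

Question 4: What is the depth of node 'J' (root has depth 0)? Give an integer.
Answer: 1

Derivation:
Path from root to J: G -> J
Depth = number of edges = 1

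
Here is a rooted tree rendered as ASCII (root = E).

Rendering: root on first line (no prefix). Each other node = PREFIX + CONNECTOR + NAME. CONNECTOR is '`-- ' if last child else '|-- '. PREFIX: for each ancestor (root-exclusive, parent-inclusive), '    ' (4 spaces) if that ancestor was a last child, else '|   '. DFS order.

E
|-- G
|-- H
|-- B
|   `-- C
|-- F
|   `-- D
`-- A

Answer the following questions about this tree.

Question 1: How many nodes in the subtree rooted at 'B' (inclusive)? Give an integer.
Answer: 2

Derivation:
Subtree rooted at B contains: B, C
Count = 2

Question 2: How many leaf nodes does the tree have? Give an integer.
Leaves (nodes with no children): A, C, D, G, H

Answer: 5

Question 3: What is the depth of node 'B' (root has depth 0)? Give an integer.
Answer: 1

Derivation:
Path from root to B: E -> B
Depth = number of edges = 1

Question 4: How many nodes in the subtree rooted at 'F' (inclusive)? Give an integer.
Answer: 2

Derivation:
Subtree rooted at F contains: D, F
Count = 2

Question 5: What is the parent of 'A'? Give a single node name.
Scan adjacency: A appears as child of E

Answer: E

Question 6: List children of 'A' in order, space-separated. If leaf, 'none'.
Answer: none

Derivation:
Node A's children (from adjacency): (leaf)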